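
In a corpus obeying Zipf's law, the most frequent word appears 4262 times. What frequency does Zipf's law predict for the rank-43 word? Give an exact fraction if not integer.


Zipf's law: freq(rank) = f1 / rank
f1 = 4262, rank = 43
freq = 4262 / 43
GCD(4262, 43) = 1
Simplified: 4262/43

4262/43


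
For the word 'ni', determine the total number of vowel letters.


Scanning each character of 'ni':
  Position 1: 'n' -> consonant (running count: 0)
  Position 2: 'i' -> vowel (running count: 1)
Total vowels: 1

1


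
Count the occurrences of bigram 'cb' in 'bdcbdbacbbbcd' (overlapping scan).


Scanning 'bdcbdbacbbbcd' for bigram 'cb':
  Position 0: 'bd' -> no
  Position 1: 'dc' -> no
  Position 2: 'cb' -> MATCH
  Position 3: 'bd' -> no
  Position 4: 'db' -> no
  Position 5: 'ba' -> no
  Position 6: 'ac' -> no
  Position 7: 'cb' -> MATCH
  Position 8: 'bb' -> no
  Position 9: 'bb' -> no
  Position 10: 'bc' -> no
  Position 11: 'cd' -> no
Total matches: 2

2


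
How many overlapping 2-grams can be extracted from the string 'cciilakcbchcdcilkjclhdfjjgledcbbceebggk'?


String 'cciilakcbchcdcilkjclhdfjjgledcbbceebggk' has length L = 39.
Number of overlapping n-grams = L - n + 1
Substituting: 39 - 2 + 1 = 38

38


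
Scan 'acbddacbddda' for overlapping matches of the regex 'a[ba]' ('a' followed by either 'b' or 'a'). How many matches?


Pattern: a[ba] means 'a' followed by either 'b' or 'a'.
Scanning 'acbddacbddda' position-by-position:
  Pos 0: window 'ac' -> no
  Pos 1: window 'cb' -> no
  Pos 2: window 'bd' -> no
  Pos 3: window 'dd' -> no
  Pos 4: window 'da' -> no
  Pos 5: window 'ac' -> no
  Pos 6: window 'cb' -> no
  Pos 7: window 'bd' -> no
  Pos 8: window 'dd' -> no
  Pos 9: window 'dd' -> no
  Pos 10: window 'da' -> no
  Pos 11: window 'a' -> no
Total matches: 0

0


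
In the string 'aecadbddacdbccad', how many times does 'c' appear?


Scanning 'aecadbddacdbccad' for 'c':
  Position 2: 'c' -> MATCH (count: 1)
  Position 9: 'c' -> MATCH (count: 2)
  Position 12: 'c' -> MATCH (count: 3)
  Position 13: 'c' -> MATCH (count: 4)
Total occurrences of 'c': 4

4


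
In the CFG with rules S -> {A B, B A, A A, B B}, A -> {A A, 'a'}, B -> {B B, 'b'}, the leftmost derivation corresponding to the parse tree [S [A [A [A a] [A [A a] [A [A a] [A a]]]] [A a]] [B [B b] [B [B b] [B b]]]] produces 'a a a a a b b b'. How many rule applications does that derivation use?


Every bracketed nonterminal node [X ...] in the tree is produced by exactly one rule application.
Reading the tree off as a leftmost derivation:
  Step 1: S  =>  A B   (applied S -> A B)
  Step 2: A B  =>  A A B   (applied A -> A A)
  Step 3: A A B  =>  A A A B   (applied A -> A A)
  Step 4: A A A B  =>  a A A B   (applied A -> a)
  Step 5: a A A B  =>  a A A A B   (applied A -> A A)
  Step 6: a A A A B  =>  a a A A B   (applied A -> a)
  Step 7: a a A A B  =>  a a A A A B   (applied A -> A A)
  Step 8: a a A A A B  =>  a a a A A B   (applied A -> a)
  Step 9: a a a A A B  =>  a a a a A B   (applied A -> a)
  Step 10: a a a a A B  =>  a a a a a B   (applied A -> a)
  Step 11: a a a a a B  =>  a a a a a B B   (applied B -> B B)
  Step 12: a a a a a B B  =>  a a a a a b B   (applied B -> b)
  Step 13: a a a a a b B  =>  a a a a a b B B   (applied B -> B B)
  Step 14: a a a a a b B B  =>  a a a a a b b B   (applied B -> b)
  Step 15: a a a a a b b B  =>  a a a a a b b b   (applied B -> b)
Final yield: a a a a a b b b
Total rewrite steps: 15

15


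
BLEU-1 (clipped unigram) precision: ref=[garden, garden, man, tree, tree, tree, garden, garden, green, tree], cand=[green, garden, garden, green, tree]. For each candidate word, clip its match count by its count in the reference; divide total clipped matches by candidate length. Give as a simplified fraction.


Reference word counts: {'garden': 4, 'green': 1, 'man': 1, 'tree': 4}
Checking each candidate word (with clipping):
  'green' -> in reference (ref count 1, used 1/1) -> match (matches: 1)
  'garden' -> in reference (ref count 4, used 1/4) -> match (matches: 2)
  'garden' -> in reference (ref count 4, used 2/4) -> match (matches: 3)
  'green' -> ref count 1 already used up (1/1) -> clipped, no match (matches: 3)
  'tree' -> in reference (ref count 4, used 1/4) -> match (matches: 4)
Clipped matches: 4, Candidate length: 5
Precision = 4/5

4/5


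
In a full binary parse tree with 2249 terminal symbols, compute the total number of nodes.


Leaf nodes (terminals): 2249
Internal nodes = n - 1 = 2249 - 1 = 2248
Total = leaves + internal = 2249 + 2248 = 4497

4497


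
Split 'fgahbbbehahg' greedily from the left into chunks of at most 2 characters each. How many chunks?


'fgahbbbehahg' has 12 characters.
Chunking with max size 2:
  Chunk 1: 'fg' (positions 0-1)
  Chunk 2: 'ah' (positions 2-3)
  Chunk 3: 'bb' (positions 4-5)
  Chunk 4: 'be' (positions 6-7)
  Chunk 5: 'ha' (positions 8-9)
  Chunk 6: 'hg' (positions 10-11)
Total chunks: ceil(12 / 2) = 6

6


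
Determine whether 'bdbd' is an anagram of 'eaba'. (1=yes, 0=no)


Sort characters of 'bdbd': 'bbdd'
Sort characters of 'eaba': 'aabe'
Sorted forms differ -> they are NOT anagrams
Result: 0

0


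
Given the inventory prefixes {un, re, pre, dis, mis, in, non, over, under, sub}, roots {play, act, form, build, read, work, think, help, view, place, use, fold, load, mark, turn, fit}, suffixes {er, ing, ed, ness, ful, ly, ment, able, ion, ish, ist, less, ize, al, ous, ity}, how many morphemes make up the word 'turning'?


Segmenting 'turning' against the inventory:
  'turn' -> root (morpheme 1)
  'ing' -> suffix (morpheme 2)
Total morphemes: 2

2


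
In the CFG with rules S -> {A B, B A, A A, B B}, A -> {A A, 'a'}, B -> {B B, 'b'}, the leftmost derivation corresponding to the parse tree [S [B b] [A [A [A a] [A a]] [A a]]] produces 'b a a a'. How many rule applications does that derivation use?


Every bracketed nonterminal node [X ...] in the tree is produced by exactly one rule application.
Reading the tree off as a leftmost derivation:
  Step 1: S  =>  B A   (applied S -> B A)
  Step 2: B A  =>  b A   (applied B -> b)
  Step 3: b A  =>  b A A   (applied A -> A A)
  Step 4: b A A  =>  b A A A   (applied A -> A A)
  Step 5: b A A A  =>  b a A A   (applied A -> a)
  Step 6: b a A A  =>  b a a A   (applied A -> a)
  Step 7: b a a A  =>  b a a a   (applied A -> a)
Final yield: b a a a
Total rewrite steps: 7

7


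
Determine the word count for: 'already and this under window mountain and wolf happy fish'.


Counting words by splitting on spaces:
  Word 1: 'already'
  Word 2: 'and'
  Word 3: 'this'
  Word 4: 'under'
  Word 5: 'window'
  Word 6: 'mountain'
  Word 7: 'and'
  Word 8: 'wolf'
  Word 9: 'happy'
  Word 10: 'fish'
Total words: 10

10


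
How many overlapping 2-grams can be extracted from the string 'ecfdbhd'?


String 'ecfdbhd' has length L = 7.
Number of overlapping n-grams = L - n + 1
Substituting: 7 - 2 + 1 = 6

6


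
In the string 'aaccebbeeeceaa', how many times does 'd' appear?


Scanning 'aaccebbeeeceaa' for 'd':
  No matches found.
Total occurrences of 'd': 0

0


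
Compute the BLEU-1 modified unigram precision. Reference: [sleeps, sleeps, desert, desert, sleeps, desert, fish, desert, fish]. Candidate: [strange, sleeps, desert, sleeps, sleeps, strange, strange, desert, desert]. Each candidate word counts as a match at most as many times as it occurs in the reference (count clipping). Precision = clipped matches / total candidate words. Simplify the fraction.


Reference word counts: {'desert': 4, 'fish': 2, 'sleeps': 3}
Checking each candidate word (with clipping):
  'strange' -> not in reference -> no match (matches: 0)
  'sleeps' -> in reference (ref count 3, used 1/3) -> match (matches: 1)
  'desert' -> in reference (ref count 4, used 1/4) -> match (matches: 2)
  'sleeps' -> in reference (ref count 3, used 2/3) -> match (matches: 3)
  'sleeps' -> in reference (ref count 3, used 3/3) -> match (matches: 4)
  'strange' -> not in reference -> no match (matches: 4)
  'strange' -> not in reference -> no match (matches: 4)
  'desert' -> in reference (ref count 4, used 2/4) -> match (matches: 5)
  'desert' -> in reference (ref count 4, used 3/4) -> match (matches: 6)
Clipped matches: 6, Candidate length: 9
Precision = 6/9 = 2/3

2/3


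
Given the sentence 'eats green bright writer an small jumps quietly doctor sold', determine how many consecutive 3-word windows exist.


Word trigrams from [10] words:
  Trigram 1: (eats green bright)
  Trigram 2: (green bright writer)
  Trigram 3: (bright writer an)
  Trigram 4: (writer an small)
  Trigram 5: (an small jumps)
  Trigram 6: (small jumps quietly)
  Trigram 7: (jumps quietly doctor)
  Trigram 8: (quietly doctor sold)
Total word trigrams: 10 - 2 = 8

8


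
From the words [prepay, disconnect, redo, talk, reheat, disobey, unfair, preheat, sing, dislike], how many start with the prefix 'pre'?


Checking each word for prefix 'pre':
  'prepay' -> YES, starts with 'pre' (count: 1)
  'disconnect' -> no (count: 1)
  'redo' -> no (count: 1)
  'talk' -> no (count: 1)
  'reheat' -> no (count: 1)
  'disobey' -> no (count: 1)
  'unfair' -> no (count: 1)
  'preheat' -> YES, starts with 'pre' (count: 2)
  'sing' -> no (count: 2)
  'dislike' -> no (count: 2)
Total with prefix 'pre': 2

2


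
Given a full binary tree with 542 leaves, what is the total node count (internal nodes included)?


Leaf nodes (terminals): 542
Internal nodes = n - 1 = 542 - 1 = 541
Total = leaves + internal = 542 + 541 = 1083

1083


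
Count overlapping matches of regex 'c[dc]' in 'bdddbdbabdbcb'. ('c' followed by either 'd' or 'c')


Pattern: c[dc] means 'c' followed by either 'd' or 'c'.
Scanning 'bdddbdbabdbcb' position-by-position:
  Pos 0: window 'bd' -> no
  Pos 1: window 'dd' -> no
  Pos 2: window 'dd' -> no
  Pos 3: window 'db' -> no
  Pos 4: window 'bd' -> no
  Pos 5: window 'db' -> no
  Pos 6: window 'ba' -> no
  Pos 7: window 'ab' -> no
  Pos 8: window 'bd' -> no
  Pos 9: window 'db' -> no
  Pos 10: window 'bc' -> no
  Pos 11: window 'cb' -> no
  Pos 12: window 'b' -> no
Total matches: 0

0


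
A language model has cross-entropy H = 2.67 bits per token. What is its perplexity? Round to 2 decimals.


Perplexity formula: PP = 2^H
H = 2.67
PP = 2^2.67
Decompose: 2^2.67 = 2^2 * 2^0.67
2^2 = 4, 2^0.67 ~ 1.5910730
PP ~ 4 * 1.5910730 = 6.3642920
Rounded to 2 decimals: 6.36

6.36


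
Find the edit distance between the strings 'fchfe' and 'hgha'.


Building DP table for s1='fchfe' (len 5) and s2='hgha' (len 4):
       h  g  h  a
    0  1  2  3  4
  f 1  1  2  3  4
  c 2  2  2  3  4
  h 3  2  3  2  3
  f 4  3  3  3  3
  e 5  4  4  4  4
Edit distance = dp[5][4] = 4

4


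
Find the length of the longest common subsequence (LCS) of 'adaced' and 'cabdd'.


DP table for LCS of 'adaced' and 'cabdd':
       c  a  b  d  d
    0  0  0  0  0  0
  a 0  0  1  1  1  1
  d 0  0  1  1  2  2
  a 0  0  1  1  2  2
  c 0  1  1  1  2  2
  e 0  1  1  1  2  2
  d 0  1  1  1  2  3
LCS: 'add'
LCS length = 3

3


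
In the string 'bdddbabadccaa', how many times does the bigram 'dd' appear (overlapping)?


Scanning 'bdddbabadccaa' for bigram 'dd':
  Position 0: 'bd' -> no
  Position 1: 'dd' -> MATCH
  Position 2: 'dd' -> MATCH
  Position 3: 'db' -> no
  Position 4: 'ba' -> no
  Position 5: 'ab' -> no
  Position 6: 'ba' -> no
  Position 7: 'ad' -> no
  Position 8: 'dc' -> no
  Position 9: 'cc' -> no
  Position 10: 'ca' -> no
  Position 11: 'aa' -> no
Total matches: 2

2


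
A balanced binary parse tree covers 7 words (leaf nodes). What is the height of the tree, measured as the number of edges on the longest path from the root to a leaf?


In a balanced binary tree with n leaves the deepest leaf is ceil(log2(n)) edges below the root.
log2(7) = 2.8074
ceil(2.8074) = 3
height (edges) = 3

3


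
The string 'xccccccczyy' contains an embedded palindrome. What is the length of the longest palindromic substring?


Scanning 'xccccccczyy' for palindromic substrings.
Substring at positions 1-7: 'ccccccc'.
Check: reverse('ccccccc') = 'ccccccc' -> palindrome confirmed.
Neighbouring characters ('x' / 'z') break symmetry, so it cannot extend further.
No longer palindromic substring exists; longest length = 7

7


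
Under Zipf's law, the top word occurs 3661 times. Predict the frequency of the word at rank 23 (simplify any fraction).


Zipf's law: freq(rank) = f1 / rank
f1 = 3661, rank = 23
freq = 3661 / 23
GCD(3661, 23) = 1
Simplified: 3661/23

3661/23


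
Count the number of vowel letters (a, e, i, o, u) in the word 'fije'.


Scanning each character of 'fije':
  Position 1: 'f' -> consonant (running count: 0)
  Position 2: 'i' -> vowel (running count: 1)
  Position 3: 'j' -> consonant (running count: 1)
  Position 4: 'e' -> vowel (running count: 2)
Total vowels: 2

2


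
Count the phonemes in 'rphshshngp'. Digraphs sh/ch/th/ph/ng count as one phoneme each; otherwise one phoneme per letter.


Parsing 'rphshshngp' greedily, digraphs first:
  'r' -> consonant phoneme (phonemes so far: 1)
  'ph' -> digraph (1 consonant phoneme) (phonemes so far: 2)
  'sh' -> digraph (1 consonant phoneme) (phonemes so far: 3)
  'sh' -> digraph (1 consonant phoneme) (phonemes so far: 4)
  'ng' -> digraph (1 consonant phoneme) (phonemes so far: 5)
  'p' -> consonant phoneme (phonemes so far: 6)
Total phonemes: 6

6


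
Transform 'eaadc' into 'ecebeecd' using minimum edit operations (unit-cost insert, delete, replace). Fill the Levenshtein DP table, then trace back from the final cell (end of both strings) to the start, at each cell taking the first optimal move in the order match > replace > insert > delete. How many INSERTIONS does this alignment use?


Edit distance = 6. Backtracking from cell (5, 8) with preference match > replace > insert > delete,
then listing the resulting alignment 'eaadc' -> 'ecebeecd' left to right:
  Step 1: insert 'e' [insertion #1]
  Step 2: insert 'c' [insertion #2]
  Step 3: keep 'e'
  Step 4: replace a->b
  Step 5: replace a->e
  Step 6: replace d->e
  Step 7: keep 'c'
  Step 8: insert 'd' [insertion #3]
Total insertions: 3

3


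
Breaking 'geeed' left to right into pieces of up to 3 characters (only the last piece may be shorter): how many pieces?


'geeed' has 5 characters.
Chunking with max size 3:
  Chunk 1: 'gee' (positions 0-2)
  Chunk 2: 'ed' (positions 3-4)
Total chunks: ceil(5 / 3) = 2

2


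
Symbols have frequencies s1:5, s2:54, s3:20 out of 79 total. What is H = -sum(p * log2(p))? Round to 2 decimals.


Computing entropy H = -sum(p_i * log2(p_i)):
  s1: p = 5/79 = 0.0633, -p*log2(p) = 0.2520
  s2: p = 54/79 = 0.6835, -p*log2(p) = 0.3752
  s3: p = 20/79 = 0.2532, -p*log2(p) = 0.5017
H = sum of terms = 1.1289
Rounded to 2 decimals: 1.13

1.13


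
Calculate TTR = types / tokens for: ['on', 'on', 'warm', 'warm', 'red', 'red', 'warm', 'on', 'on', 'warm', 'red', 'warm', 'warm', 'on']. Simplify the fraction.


Tokens: 14
Unique types: ('on', 'red', 'warm') = 3
TTR = 3/14
Already in lowest terms.

3/14


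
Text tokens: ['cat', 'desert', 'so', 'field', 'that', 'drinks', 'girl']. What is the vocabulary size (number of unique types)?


Listing all tokens and tracking unique types:
  Token 1: 'cat' -> NEW (unique so far: 1)
  Token 2: 'desert' -> NEW (unique so far: 2)
  Token 3: 'so' -> NEW (unique so far: 3)
  Token 4: 'field' -> NEW (unique so far: 4)
  Token 5: 'that' -> NEW (unique so far: 5)
  Token 6: 'drinks' -> NEW (unique so far: 6)
  Token 7: 'girl' -> NEW (unique so far: 7)
Unique types: ('cat', 'desert', 'drinks', 'field', 'girl', 'so', 'that')
Vocabulary size: 7

7


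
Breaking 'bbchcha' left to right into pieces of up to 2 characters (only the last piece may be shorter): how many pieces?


'bbchcha' has 7 characters.
Chunking with max size 2:
  Chunk 1: 'bb' (positions 0-1)
  Chunk 2: 'ch' (positions 2-3)
  Chunk 3: 'ch' (positions 4-5)
  Chunk 4: 'a' (positions 6-6)
Total chunks: ceil(7 / 2) = 4

4


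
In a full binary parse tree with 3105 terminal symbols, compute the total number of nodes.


Leaf nodes (terminals): 3105
Internal nodes = n - 1 = 3105 - 1 = 3104
Total = leaves + internal = 3105 + 3104 = 6209

6209


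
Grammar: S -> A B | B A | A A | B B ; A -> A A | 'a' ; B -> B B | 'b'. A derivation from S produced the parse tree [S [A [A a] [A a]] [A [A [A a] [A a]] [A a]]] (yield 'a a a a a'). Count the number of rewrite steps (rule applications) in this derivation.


Every bracketed nonterminal node [X ...] in the tree is produced by exactly one rule application.
Reading the tree off as a leftmost derivation:
  Step 1: S  =>  A A   (applied S -> A A)
  Step 2: A A  =>  A A A   (applied A -> A A)
  Step 3: A A A  =>  a A A   (applied A -> a)
  Step 4: a A A  =>  a a A   (applied A -> a)
  Step 5: a a A  =>  a a A A   (applied A -> A A)
  Step 6: a a A A  =>  a a A A A   (applied A -> A A)
  Step 7: a a A A A  =>  a a a A A   (applied A -> a)
  Step 8: a a a A A  =>  a a a a A   (applied A -> a)
  Step 9: a a a a A  =>  a a a a a   (applied A -> a)
Final yield: a a a a a
Total rewrite steps: 9

9


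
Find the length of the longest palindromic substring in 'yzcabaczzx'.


Scanning 'yzcabaczzx' for palindromic substrings.
Substring at positions 1-7: 'zcabacz'.
Check: reverse('zcabacz') = 'zcabacz' -> palindrome confirmed.
Neighbouring characters ('y' / 'z') break symmetry, so it cannot extend further.
No longer palindromic substring exists; longest length = 7

7


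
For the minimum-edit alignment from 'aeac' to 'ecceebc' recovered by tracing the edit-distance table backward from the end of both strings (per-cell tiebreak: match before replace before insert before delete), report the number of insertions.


Edit distance = 5. Backtracking from cell (4, 7) with preference match > replace > insert > delete,
then listing the resulting alignment 'aeac' -> 'ecceebc' left to right:
  Step 1: insert 'e' [insertion #1]
  Step 2: insert 'c' [insertion #2]
  Step 3: insert 'c' [insertion #3]
  Step 4: replace a->e
  Step 5: keep 'e'
  Step 6: replace a->b
  Step 7: keep 'c'
Total insertions: 3

3


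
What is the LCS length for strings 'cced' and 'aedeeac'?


DP table for LCS of 'cced' and 'aedeeac':
       a  e  d  e  e  a  c
    0  0  0  0  0  0  0  0
  c 0  0  0  0  0  0  0  1
  c 0  0  0  0  0  0  0  1
  e 0  0  1  1  1  1  1  1
  d 0  0  1  2  2  2  2  2
LCS: 'ed'
LCS length = 2

2


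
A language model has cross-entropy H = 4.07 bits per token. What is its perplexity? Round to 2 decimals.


Perplexity formula: PP = 2^H
H = 4.07
PP = 2^4.07
Decompose: 2^4.07 = 2^4 * 2^0.07
2^4 = 16, 2^0.07 ~ 1.0497167
PP ~ 16 * 1.0497167 = 16.7954672
Rounded to 2 decimals: 16.80

16.80


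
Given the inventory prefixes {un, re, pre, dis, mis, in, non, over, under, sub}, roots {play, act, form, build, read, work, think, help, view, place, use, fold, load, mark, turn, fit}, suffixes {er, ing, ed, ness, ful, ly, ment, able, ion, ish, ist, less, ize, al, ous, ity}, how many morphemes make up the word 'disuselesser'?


Segmenting 'disuselesser' against the inventory:
  'dis' -> prefix (morpheme 1)
  'use' -> root (morpheme 2)
  'less' -> suffix (morpheme 3)
  'er' -> suffix (morpheme 4)
Total morphemes: 4

4


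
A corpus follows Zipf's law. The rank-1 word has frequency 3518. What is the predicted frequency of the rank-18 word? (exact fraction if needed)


Zipf's law: freq(rank) = f1 / rank
f1 = 3518, rank = 18
freq = 3518 / 18
GCD(3518, 18) = 2
Simplified: 1759/9

1759/9


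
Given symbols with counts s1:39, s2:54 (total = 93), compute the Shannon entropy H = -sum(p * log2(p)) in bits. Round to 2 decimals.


Computing entropy H = -sum(p_i * log2(p_i)):
  s1: p = 39/93 = 0.4194, -p*log2(p) = 0.5258
  s2: p = 54/93 = 0.5806, -p*log2(p) = 0.4554
H = sum of terms = 0.9812
Rounded to 2 decimals: 0.98

0.98


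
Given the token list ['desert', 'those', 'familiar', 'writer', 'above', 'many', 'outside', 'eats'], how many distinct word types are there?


Listing all tokens and tracking unique types:
  Token 1: 'desert' -> NEW (unique so far: 1)
  Token 2: 'those' -> NEW (unique so far: 2)
  Token 3: 'familiar' -> NEW (unique so far: 3)
  Token 4: 'writer' -> NEW (unique so far: 4)
  Token 5: 'above' -> NEW (unique so far: 5)
  Token 6: 'many' -> NEW (unique so far: 6)
  Token 7: 'outside' -> NEW (unique so far: 7)
  Token 8: 'eats' -> NEW (unique so far: 8)
Unique types: ('above', 'desert', 'eats', 'familiar', 'many', 'outside', 'those', 'writer')
Vocabulary size: 8

8


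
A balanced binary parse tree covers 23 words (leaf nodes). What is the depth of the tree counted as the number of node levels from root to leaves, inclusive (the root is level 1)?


In a balanced binary tree with n leaves the deepest leaf is ceil(log2(n)) edges below the root,
so counting node levels inclusive of root and leaves gives ceil(log2(n)) + 1 levels.
log2(23) = 4.5236
ceil(4.5236) = 5
levels = 5 + 1 = 6

6


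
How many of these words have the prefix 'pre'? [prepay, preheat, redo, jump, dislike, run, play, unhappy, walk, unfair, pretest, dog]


Checking each word for prefix 'pre':
  'prepay' -> YES, starts with 'pre' (count: 1)
  'preheat' -> YES, starts with 'pre' (count: 2)
  'redo' -> no (count: 2)
  'jump' -> no (count: 2)
  'dislike' -> no (count: 2)
  'run' -> no (count: 2)
  'play' -> no (count: 2)
  'unhappy' -> no (count: 2)
  'walk' -> no (count: 2)
  'unfair' -> no (count: 2)
  'pretest' -> YES, starts with 'pre' (count: 3)
  'dog' -> no (count: 3)
Total with prefix 'pre': 3

3


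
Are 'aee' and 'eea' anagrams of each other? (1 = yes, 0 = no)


Sort characters of 'aee': 'aee'
Sort characters of 'eea': 'aee'
Sorted forms match -> they ARE anagrams
Result: 1

1


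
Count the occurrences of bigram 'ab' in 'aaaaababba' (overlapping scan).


Scanning 'aaaaababba' for bigram 'ab':
  Position 0: 'aa' -> no
  Position 1: 'aa' -> no
  Position 2: 'aa' -> no
  Position 3: 'aa' -> no
  Position 4: 'ab' -> MATCH
  Position 5: 'ba' -> no
  Position 6: 'ab' -> MATCH
  Position 7: 'bb' -> no
  Position 8: 'ba' -> no
Total matches: 2

2


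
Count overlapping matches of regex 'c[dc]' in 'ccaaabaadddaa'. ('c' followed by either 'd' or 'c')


Pattern: c[dc] means 'c' followed by either 'd' or 'c'.
Scanning 'ccaaabaadddaa' position-by-position:
  Pos 0: window 'cc' -> MATCH
  Pos 1: window 'ca' -> no
  Pos 2: window 'aa' -> no
  Pos 3: window 'aa' -> no
  Pos 4: window 'ab' -> no
  Pos 5: window 'ba' -> no
  Pos 6: window 'aa' -> no
  Pos 7: window 'ad' -> no
  Pos 8: window 'dd' -> no
  Pos 9: window 'dd' -> no
  Pos 10: window 'da' -> no
  Pos 11: window 'aa' -> no
  Pos 12: window 'a' -> no
Total matches: 1

1


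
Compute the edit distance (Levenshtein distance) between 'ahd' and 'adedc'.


Building DP table for s1='ahd' (len 3) and s2='adedc' (len 5):
       a  d  e  d  c
    0  1  2  3  4  5
  a 1  0  1  2  3  4
  h 2  1  1  2  3  4
  d 3  2  1  2  2  3
Edit distance = dp[3][5] = 3

3


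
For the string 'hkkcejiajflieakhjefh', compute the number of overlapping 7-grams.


String 'hkkcejiajflieakhjefh' has length L = 20.
Number of overlapping n-grams = L - n + 1
Substituting: 20 - 7 + 1 = 14

14


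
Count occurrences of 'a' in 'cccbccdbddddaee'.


Scanning 'cccbccdbddddaee' for 'a':
  Position 12: 'a' -> MATCH (count: 1)
Total occurrences of 'a': 1

1


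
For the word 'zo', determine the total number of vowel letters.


Scanning each character of 'zo':
  Position 1: 'z' -> consonant (running count: 0)
  Position 2: 'o' -> vowel (running count: 1)
Total vowels: 1

1


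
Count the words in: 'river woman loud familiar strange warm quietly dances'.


Counting words by splitting on spaces:
  Word 1: 'river'
  Word 2: 'woman'
  Word 3: 'loud'
  Word 4: 'familiar'
  Word 5: 'strange'
  Word 6: 'warm'
  Word 7: 'quietly'
  Word 8: 'dances'
Total words: 8

8


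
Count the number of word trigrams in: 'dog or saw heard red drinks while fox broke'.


Word trigrams from [9] words:
  Trigram 1: (dog or saw)
  Trigram 2: (or saw heard)
  Trigram 3: (saw heard red)
  Trigram 4: (heard red drinks)
  Trigram 5: (red drinks while)
  Trigram 6: (drinks while fox)
  Trigram 7: (while fox broke)
Total word trigrams: 9 - 2 = 7

7


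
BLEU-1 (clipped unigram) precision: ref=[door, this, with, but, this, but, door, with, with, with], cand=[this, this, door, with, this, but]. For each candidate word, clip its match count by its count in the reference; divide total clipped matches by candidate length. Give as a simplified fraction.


Reference word counts: {'but': 2, 'door': 2, 'this': 2, 'with': 4}
Checking each candidate word (with clipping):
  'this' -> in reference (ref count 2, used 1/2) -> match (matches: 1)
  'this' -> in reference (ref count 2, used 2/2) -> match (matches: 2)
  'door' -> in reference (ref count 2, used 1/2) -> match (matches: 3)
  'with' -> in reference (ref count 4, used 1/4) -> match (matches: 4)
  'this' -> ref count 2 already used up (2/2) -> clipped, no match (matches: 4)
  'but' -> in reference (ref count 2, used 1/2) -> match (matches: 5)
Clipped matches: 5, Candidate length: 6
Precision = 5/6

5/6


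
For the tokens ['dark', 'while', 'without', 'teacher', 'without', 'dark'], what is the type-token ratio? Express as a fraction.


Tokens: 6
Unique types: ('dark', 'teacher', 'while', 'without') = 4
TTR = 4/6
Simplify: divide both by 2 -> 2/3
TTR = 2/3

2/3


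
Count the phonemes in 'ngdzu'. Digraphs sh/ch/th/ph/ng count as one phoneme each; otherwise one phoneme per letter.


Parsing 'ngdzu' greedily, digraphs first:
  'ng' -> digraph (1 consonant phoneme) (phonemes so far: 1)
  'd' -> consonant phoneme (phonemes so far: 2)
  'z' -> consonant phoneme (phonemes so far: 3)
  'u' -> vowel phoneme (phonemes so far: 4)
Total phonemes: 4

4


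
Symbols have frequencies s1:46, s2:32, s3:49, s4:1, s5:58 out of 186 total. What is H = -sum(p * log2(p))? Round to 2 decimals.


Computing entropy H = -sum(p_i * log2(p_i)):
  s1: p = 46/186 = 0.2473, -p*log2(p) = 0.4985
  s2: p = 32/186 = 0.1720, -p*log2(p) = 0.4368
  s3: p = 49/186 = 0.2634, -p*log2(p) = 0.5070
  s4: p = 1/186 = 0.0054, -p*log2(p) = 0.0405
  s5: p = 58/186 = 0.3118, -p*log2(p) = 0.5242
H = sum of terms = 2.0070
Rounded to 2 decimals: 2.01

2.01


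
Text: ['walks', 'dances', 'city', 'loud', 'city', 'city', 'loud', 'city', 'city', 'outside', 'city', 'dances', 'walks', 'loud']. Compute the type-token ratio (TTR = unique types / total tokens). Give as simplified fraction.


Tokens: 14
Unique types: ('city', 'dances', 'loud', 'outside', 'walks') = 5
TTR = 5/14
Already in lowest terms.

5/14


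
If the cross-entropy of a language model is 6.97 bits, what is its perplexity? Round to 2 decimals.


Perplexity formula: PP = 2^H
H = 6.97
PP = 2^6.97
Decompose: 2^6.97 = 2^6 * 2^0.97
2^6 = 64, 2^0.97 ~ 1.9588406
PP ~ 64 * 1.9588406 = 125.3657984
Rounded to 2 decimals: 125.37

125.37


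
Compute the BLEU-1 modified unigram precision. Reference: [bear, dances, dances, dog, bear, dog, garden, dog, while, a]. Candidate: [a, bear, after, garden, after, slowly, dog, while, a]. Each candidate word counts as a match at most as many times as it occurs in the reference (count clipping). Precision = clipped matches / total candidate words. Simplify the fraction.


Reference word counts: {'a': 1, 'bear': 2, 'dances': 2, 'dog': 3, 'garden': 1, 'while': 1}
Checking each candidate word (with clipping):
  'a' -> in reference (ref count 1, used 1/1) -> match (matches: 1)
  'bear' -> in reference (ref count 2, used 1/2) -> match (matches: 2)
  'after' -> not in reference -> no match (matches: 2)
  'garden' -> in reference (ref count 1, used 1/1) -> match (matches: 3)
  'after' -> not in reference -> no match (matches: 3)
  'slowly' -> not in reference -> no match (matches: 3)
  'dog' -> in reference (ref count 3, used 1/3) -> match (matches: 4)
  'while' -> in reference (ref count 1, used 1/1) -> match (matches: 5)
  'a' -> ref count 1 already used up (1/1) -> clipped, no match (matches: 5)
Clipped matches: 5, Candidate length: 9
Precision = 5/9

5/9


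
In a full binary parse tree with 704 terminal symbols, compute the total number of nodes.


Leaf nodes (terminals): 704
Internal nodes = n - 1 = 704 - 1 = 703
Total = leaves + internal = 704 + 703 = 1407

1407


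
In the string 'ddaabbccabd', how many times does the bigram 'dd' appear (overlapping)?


Scanning 'ddaabbccabd' for bigram 'dd':
  Position 0: 'dd' -> MATCH
  Position 1: 'da' -> no
  Position 2: 'aa' -> no
  Position 3: 'ab' -> no
  Position 4: 'bb' -> no
  Position 5: 'bc' -> no
  Position 6: 'cc' -> no
  Position 7: 'ca' -> no
  Position 8: 'ab' -> no
  Position 9: 'bd' -> no
Total matches: 1

1


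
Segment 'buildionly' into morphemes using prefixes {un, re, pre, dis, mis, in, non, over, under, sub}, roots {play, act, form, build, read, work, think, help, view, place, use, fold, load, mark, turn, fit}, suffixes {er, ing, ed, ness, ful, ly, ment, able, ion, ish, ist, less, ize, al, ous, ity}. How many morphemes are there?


Segmenting 'buildionly' against the inventory:
  'build' -> root (morpheme 1)
  'ion' -> suffix (morpheme 2)
  'ly' -> suffix (morpheme 3)
Total morphemes: 3

3


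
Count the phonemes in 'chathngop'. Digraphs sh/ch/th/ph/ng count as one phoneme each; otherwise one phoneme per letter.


Parsing 'chathngop' greedily, digraphs first:
  'ch' -> digraph (1 consonant phoneme) (phonemes so far: 1)
  'a' -> vowel phoneme (phonemes so far: 2)
  'th' -> digraph (1 consonant phoneme) (phonemes so far: 3)
  'ng' -> digraph (1 consonant phoneme) (phonemes so far: 4)
  'o' -> vowel phoneme (phonemes so far: 5)
  'p' -> consonant phoneme (phonemes so far: 6)
Total phonemes: 6

6


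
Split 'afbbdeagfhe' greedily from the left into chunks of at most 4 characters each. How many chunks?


'afbbdeagfhe' has 11 characters.
Chunking with max size 4:
  Chunk 1: 'afbb' (positions 0-3)
  Chunk 2: 'deag' (positions 4-7)
  Chunk 3: 'fhe' (positions 8-10)
Total chunks: ceil(11 / 4) = 3

3


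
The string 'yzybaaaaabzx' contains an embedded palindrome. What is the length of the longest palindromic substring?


Scanning 'yzybaaaaabzx' for palindromic substrings.
Substring at positions 3-9: 'baaaaab'.
Check: reverse('baaaaab') = 'baaaaab' -> palindrome confirmed.
Neighbouring characters ('y' / 'z') break symmetry, so it cannot extend further.
No longer palindromic substring exists; longest length = 7

7


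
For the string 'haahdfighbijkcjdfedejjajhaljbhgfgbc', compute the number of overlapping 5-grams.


String 'haahdfighbijkcjdfedejjajhaljbhgfgbc' has length L = 35.
Number of overlapping n-grams = L - n + 1
Substituting: 35 - 5 + 1 = 31

31


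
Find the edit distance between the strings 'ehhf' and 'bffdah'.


Building DP table for s1='ehhf' (len 4) and s2='bffdah' (len 6):
       b  f  f  d  a  h
    0  1  2  3  4  5  6
  e 1  1  2  3  4  5  6
  h 2  2  2  3  4  5  5
  h 3  3  3  3  4  5  5
  f 4  4  3  3  4  5  6
Edit distance = dp[4][6] = 6

6


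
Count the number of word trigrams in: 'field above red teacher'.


Word trigrams from [4] words:
  Trigram 1: (field above red)
  Trigram 2: (above red teacher)
Total word trigrams: 4 - 2 = 2

2


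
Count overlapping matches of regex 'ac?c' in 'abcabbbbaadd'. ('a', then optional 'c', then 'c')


Pattern: ac?c means 'a', then optional 'c', then 'c'.
Scanning 'abcabbbbaadd' position-by-position:
  Pos 0: window 'abc' -> no
  Pos 1: window 'bca' -> no
  Pos 2: window 'cab' -> no
  Pos 3: window 'abb' -> no
  Pos 4: window 'bbb' -> no
  Pos 5: window 'bbb' -> no
  Pos 6: window 'bba' -> no
  Pos 7: window 'baa' -> no
  Pos 8: window 'aad' -> no
  Pos 9: window 'add' -> no
  Pos 10: window 'dd' -> no
  Pos 11: window 'd' -> no
Total matches: 0

0


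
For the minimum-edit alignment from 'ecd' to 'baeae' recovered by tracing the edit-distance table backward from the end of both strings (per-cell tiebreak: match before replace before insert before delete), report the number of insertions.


Edit distance = 4. Backtracking from cell (3, 5) with preference match > replace > insert > delete,
then listing the resulting alignment 'ecd' -> 'baeae' left to right:
  Step 1: insert 'b' [insertion #1]
  Step 2: insert 'a' [insertion #2]
  Step 3: keep 'e'
  Step 4: replace c->a
  Step 5: replace d->e
Total insertions: 2

2


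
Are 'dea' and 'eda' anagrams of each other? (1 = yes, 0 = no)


Sort characters of 'dea': 'ade'
Sort characters of 'eda': 'ade'
Sorted forms match -> they ARE anagrams
Result: 1

1


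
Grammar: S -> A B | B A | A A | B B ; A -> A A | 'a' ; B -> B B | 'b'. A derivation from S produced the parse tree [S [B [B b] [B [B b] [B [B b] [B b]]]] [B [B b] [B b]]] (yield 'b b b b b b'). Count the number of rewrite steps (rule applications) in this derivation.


Every bracketed nonterminal node [X ...] in the tree is produced by exactly one rule application.
Reading the tree off as a leftmost derivation:
  Step 1: S  =>  B B   (applied S -> B B)
  Step 2: B B  =>  B B B   (applied B -> B B)
  Step 3: B B B  =>  b B B   (applied B -> b)
  Step 4: b B B  =>  b B B B   (applied B -> B B)
  Step 5: b B B B  =>  b b B B   (applied B -> b)
  Step 6: b b B B  =>  b b B B B   (applied B -> B B)
  Step 7: b b B B B  =>  b b b B B   (applied B -> b)
  Step 8: b b b B B  =>  b b b b B   (applied B -> b)
  Step 9: b b b b B  =>  b b b b B B   (applied B -> B B)
  Step 10: b b b b B B  =>  b b b b b B   (applied B -> b)
  Step 11: b b b b b B  =>  b b b b b b   (applied B -> b)
Final yield: b b b b b b
Total rewrite steps: 11

11


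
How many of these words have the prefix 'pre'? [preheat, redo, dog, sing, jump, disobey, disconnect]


Checking each word for prefix 'pre':
  'preheat' -> YES, starts with 'pre' (count: 1)
  'redo' -> no (count: 1)
  'dog' -> no (count: 1)
  'sing' -> no (count: 1)
  'jump' -> no (count: 1)
  'disobey' -> no (count: 1)
  'disconnect' -> no (count: 1)
Total with prefix 'pre': 1

1


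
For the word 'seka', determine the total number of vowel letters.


Scanning each character of 'seka':
  Position 1: 's' -> consonant (running count: 0)
  Position 2: 'e' -> vowel (running count: 1)
  Position 3: 'k' -> consonant (running count: 1)
  Position 4: 'a' -> vowel (running count: 2)
Total vowels: 2

2


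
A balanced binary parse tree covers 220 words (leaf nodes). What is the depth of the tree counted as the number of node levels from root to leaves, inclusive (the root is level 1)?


In a balanced binary tree with n leaves the deepest leaf is ceil(log2(n)) edges below the root,
so counting node levels inclusive of root and leaves gives ceil(log2(n)) + 1 levels.
log2(220) = 7.7814
ceil(7.7814) = 8
levels = 8 + 1 = 9

9


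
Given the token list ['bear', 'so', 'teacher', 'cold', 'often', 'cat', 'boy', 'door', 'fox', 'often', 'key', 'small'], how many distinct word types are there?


Listing all tokens and tracking unique types:
  Token 1: 'bear' -> NEW (unique so far: 1)
  Token 2: 'so' -> NEW (unique so far: 2)
  Token 3: 'teacher' -> NEW (unique so far: 3)
  Token 4: 'cold' -> NEW (unique so far: 4)
  Token 5: 'often' -> NEW (unique so far: 5)
  Token 6: 'cat' -> NEW (unique so far: 6)
  Token 7: 'boy' -> NEW (unique so far: 7)
  Token 8: 'door' -> NEW (unique so far: 8)
  Token 9: 'fox' -> NEW (unique so far: 9)
  Token 10: 'often' -> duplicate (unique so far: 9)
  Token 11: 'key' -> NEW (unique so far: 10)
  Token 12: 'small' -> NEW (unique so far: 11)
Unique types: ('bear', 'boy', 'cat', 'cold', 'door', 'fox', 'key', 'often', 'small', 'so', 'teacher')
Vocabulary size: 11

11


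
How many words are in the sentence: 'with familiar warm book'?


Counting words by splitting on spaces:
  Word 1: 'with'
  Word 2: 'familiar'
  Word 3: 'warm'
  Word 4: 'book'
Total words: 4

4


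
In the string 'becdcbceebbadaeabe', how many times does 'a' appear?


Scanning 'becdcbceebbadaeabe' for 'a':
  Position 11: 'a' -> MATCH (count: 1)
  Position 13: 'a' -> MATCH (count: 2)
  Position 15: 'a' -> MATCH (count: 3)
Total occurrences of 'a': 3

3


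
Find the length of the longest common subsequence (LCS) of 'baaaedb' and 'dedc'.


DP table for LCS of 'baaaedb' and 'dedc':
       d  e  d  c
    0  0  0  0  0
  b 0  0  0  0  0
  a 0  0  0  0  0
  a 0  0  0  0  0
  a 0  0  0  0  0
  e 0  0  1  1  1
  d 0  1  1  2  2
  b 0  1  1  2  2
LCS: 'ed'
LCS length = 2

2


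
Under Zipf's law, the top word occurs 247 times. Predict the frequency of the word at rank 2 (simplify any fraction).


Zipf's law: freq(rank) = f1 / rank
f1 = 247, rank = 2
freq = 247 / 2
GCD(247, 2) = 1
Simplified: 247/2

247/2


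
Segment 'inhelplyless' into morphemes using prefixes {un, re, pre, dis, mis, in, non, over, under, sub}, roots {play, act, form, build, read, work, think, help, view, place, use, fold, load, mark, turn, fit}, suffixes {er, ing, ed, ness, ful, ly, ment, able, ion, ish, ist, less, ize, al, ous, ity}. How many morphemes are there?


Segmenting 'inhelplyless' against the inventory:
  'in' -> prefix (morpheme 1)
  'help' -> root (morpheme 2)
  'ly' -> suffix (morpheme 3)
  'less' -> suffix (morpheme 4)
Total morphemes: 4

4


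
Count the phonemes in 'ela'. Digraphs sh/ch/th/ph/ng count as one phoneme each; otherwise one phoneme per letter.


Parsing 'ela' greedily, digraphs first:
  'e' -> vowel phoneme (phonemes so far: 1)
  'l' -> consonant phoneme (phonemes so far: 2)
  'a' -> vowel phoneme (phonemes so far: 3)
Total phonemes: 3

3


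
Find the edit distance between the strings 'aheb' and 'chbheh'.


Building DP table for s1='aheb' (len 4) and s2='chbheh' (len 6):
       c  h  b  h  e  h
    0  1  2  3  4  5  6
  a 1  1  2  3  4  5  6
  h 2  2  1  2  3  4  5
  e 3  3  2  2  3  3  4
  b 4  4  3  2  3  4  4
Edit distance = dp[4][6] = 4

4


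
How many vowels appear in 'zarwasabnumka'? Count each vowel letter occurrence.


Scanning each character of 'zarwasabnumka':
  Position 1: 'z' -> consonant (running count: 0)
  Position 2: 'a' -> vowel (running count: 1)
  Position 3: 'r' -> consonant (running count: 1)
  Position 4: 'w' -> consonant (running count: 1)
  Position 5: 'a' -> vowel (running count: 2)
  Position 6: 's' -> consonant (running count: 2)
  Position 7: 'a' -> vowel (running count: 3)
  Position 8: 'b' -> consonant (running count: 3)
  Position 9: 'n' -> consonant (running count: 3)
  Position 10: 'u' -> vowel (running count: 4)
  Position 11: 'm' -> consonant (running count: 4)
  Position 12: 'k' -> consonant (running count: 4)
  Position 13: 'a' -> vowel (running count: 5)
Total vowels: 5

5


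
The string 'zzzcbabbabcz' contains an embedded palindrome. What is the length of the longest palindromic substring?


Scanning 'zzzcbabbabcz' for palindromic substrings.
Substring at positions 2-11: 'zcbabbabcz'.
Check: reverse('zcbabbabcz') = 'zcbabbabcz' -> palindrome confirmed.
Neighbouring characters ('z' / '-') break symmetry, so it cannot extend further.
No longer palindromic substring exists; longest length = 10

10


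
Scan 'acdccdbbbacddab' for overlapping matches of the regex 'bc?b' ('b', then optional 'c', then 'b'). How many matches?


Pattern: bc?b means 'b', then optional 'c', then 'b'.
Scanning 'acdccdbbbacddab' position-by-position:
  Pos 0: window 'acd' -> no
  Pos 1: window 'cdc' -> no
  Pos 2: window 'dcc' -> no
  Pos 3: window 'ccd' -> no
  Pos 4: window 'cdb' -> no
  Pos 5: window 'dbb' -> no
  Pos 6: window 'bbb' -> MATCH
  Pos 7: window 'bba' -> MATCH
  Pos 8: window 'bac' -> no
  Pos 9: window 'acd' -> no
  Pos 10: window 'cdd' -> no
  Pos 11: window 'dda' -> no
  Pos 12: window 'dab' -> no
  Pos 13: window 'ab' -> no
  Pos 14: window 'b' -> no
Total matches: 2

2


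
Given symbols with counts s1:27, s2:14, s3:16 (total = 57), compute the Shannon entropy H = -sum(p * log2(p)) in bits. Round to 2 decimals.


Computing entropy H = -sum(p_i * log2(p_i)):
  s1: p = 27/57 = 0.4737, -p*log2(p) = 0.5106
  s2: p = 14/57 = 0.2456, -p*log2(p) = 0.4975
  s3: p = 16/57 = 0.2807, -p*log2(p) = 0.5145
H = sum of terms = 1.5226
Rounded to 2 decimals: 1.52

1.52
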